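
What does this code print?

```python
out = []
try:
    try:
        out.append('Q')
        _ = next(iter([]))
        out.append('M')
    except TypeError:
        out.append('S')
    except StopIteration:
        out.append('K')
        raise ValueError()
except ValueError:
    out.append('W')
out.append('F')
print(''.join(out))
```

Execution trace: 'Q' (try body) → 'K' (except StopIteration) → 'W' (outer except ValueError) → 'F' (after the try/except). Output: QKWF

Answer: QKWF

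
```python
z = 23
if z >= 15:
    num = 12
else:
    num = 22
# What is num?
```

Trace:
`z = 23` → z = 23
`if z >= 15: ...` → z >= 15 is True → num = 12
So num = 12

Answer: 12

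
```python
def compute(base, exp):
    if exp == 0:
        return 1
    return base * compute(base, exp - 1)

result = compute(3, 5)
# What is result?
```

compute(3, 5) = 3 * 3 * 3 * 3 * 3 = 243

Answer: 243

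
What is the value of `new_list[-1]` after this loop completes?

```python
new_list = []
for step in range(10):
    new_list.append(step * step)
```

Last element of squares 0 to 9
`new_list` takes the values: [] → [0] → [0, 1] → [0, 1, 4] → [0, 1, 4, 9] → [0, 1, 4, 9, 16] → [0, 1, 4, 9, 16, 25] → [0, 1, 4, 9, 16, 25, 36] → [0, 1, 4, 9, 16, 25, 36, 49] → [0, 1, 4, 9, 16, 25, 36, 49, 64] → [0, 1, 4, 9, 16, 25, 36, 49, 64, 81]
So `new_list[-1]` = 81

Answer: 81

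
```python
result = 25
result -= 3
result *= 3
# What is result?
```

Trace:
`result = 25` → result = 25
`result -= 3` → result = 22
`result *= 3` → result = 66
So result = 66

Answer: 66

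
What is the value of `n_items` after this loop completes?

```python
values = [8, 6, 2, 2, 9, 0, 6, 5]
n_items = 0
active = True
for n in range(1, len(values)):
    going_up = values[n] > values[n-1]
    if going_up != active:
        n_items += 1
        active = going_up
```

Count direction changes in [8, 6, 2, 2, 9, 0, 6, 5]
`n_items` takes the values: 0 → 1 → 2 → 3 → 4 → 5

Answer: 5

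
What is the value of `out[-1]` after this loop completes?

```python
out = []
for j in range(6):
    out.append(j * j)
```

Last element of squares 0 to 5
`out` takes the values: [] → [0] → [0, 1] → [0, 1, 4] → [0, 1, 4, 9] → [0, 1, 4, 9, 16] → [0, 1, 4, 9, 16, 25]
So `out[-1]` = 25

Answer: 25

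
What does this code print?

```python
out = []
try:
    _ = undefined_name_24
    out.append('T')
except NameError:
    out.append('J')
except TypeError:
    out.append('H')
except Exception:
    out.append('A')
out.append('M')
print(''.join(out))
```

Execution trace: 'J' (except NameError) → 'M' (after the try/except). Output: JM

Answer: JM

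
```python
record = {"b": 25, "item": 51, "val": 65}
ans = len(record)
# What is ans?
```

Trace:
`record = {"b": 25, "item": 51, "val": 65}` → record = {'b': 25, 'item': 51, 'val': 65}
`ans = len(record)` → ans = 3
So ans = 3

Answer: 3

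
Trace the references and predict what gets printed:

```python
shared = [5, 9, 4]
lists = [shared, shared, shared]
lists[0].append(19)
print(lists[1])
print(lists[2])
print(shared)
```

Key concept: list of same reference.
Step by step:
`shared = [5, 9, 4]` → shared = [5, 9, 4]
`lists = [shared, shared, shared]` → lists = [[5, 9, 4], [5, 9, 4], [5, 9, 4]]
`lists[0].append(19)` → shared = [5, 9, 4, 19]; lists = [[5, 9, 4, 19], [5, 9, 4, 19], [5, 9, 4, 19]]
`print(lists[1])` → prints [5, 9, 4, 19]
`print(lists[2])` → prints [5, 9, 4, 19]
`print(shared)` → prints [5, 9, 4, 19]

Answer:
[5, 9, 4, 19]
[5, 9, 4, 19]
[5, 9, 4, 19]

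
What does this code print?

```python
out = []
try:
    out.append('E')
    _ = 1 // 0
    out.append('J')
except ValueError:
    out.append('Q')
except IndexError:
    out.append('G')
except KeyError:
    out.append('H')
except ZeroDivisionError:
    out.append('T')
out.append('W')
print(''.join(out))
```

Execution trace: 'E' (try body) → 'T' (except ZeroDivisionError) → 'W' (after the try/except). Output: ETW

Answer: ETW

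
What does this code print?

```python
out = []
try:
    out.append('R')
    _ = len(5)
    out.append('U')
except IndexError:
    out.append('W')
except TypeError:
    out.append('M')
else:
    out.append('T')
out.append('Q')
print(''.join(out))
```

Execution trace: 'R' (try body) → 'M' (except TypeError) → 'Q' (after the try/except). Output: RMQ

Answer: RMQ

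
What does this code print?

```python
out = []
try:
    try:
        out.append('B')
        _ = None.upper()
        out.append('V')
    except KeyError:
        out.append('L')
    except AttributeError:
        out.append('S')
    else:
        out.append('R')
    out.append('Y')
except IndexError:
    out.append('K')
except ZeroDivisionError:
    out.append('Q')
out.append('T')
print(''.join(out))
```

Execution trace: 'B' (inner try body) → 'S' (inner except AttributeError) → 'Y' (try body, no exception) → 'T' (after the try/except). Output: BSYT

Answer: BSYT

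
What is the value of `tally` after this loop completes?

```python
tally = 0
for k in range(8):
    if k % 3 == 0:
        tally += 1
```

Count numbers divisible by 3 in range(8)
`tally` takes the values: 0 → 1 → 2 → 3

Answer: 3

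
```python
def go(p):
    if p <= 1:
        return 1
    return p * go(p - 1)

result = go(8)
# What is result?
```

go(8) = 8 * 7 * 6 * 5 * 4 * 3 * 2 * 1 = 40320

Answer: 40320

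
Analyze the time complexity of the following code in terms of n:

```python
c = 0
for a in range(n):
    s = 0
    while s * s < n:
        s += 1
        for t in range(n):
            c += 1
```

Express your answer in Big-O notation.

Each loop level contributes: n × √n × n. Multiplying the contributions gives O(n^2√n).

Answer: O(n^2√n)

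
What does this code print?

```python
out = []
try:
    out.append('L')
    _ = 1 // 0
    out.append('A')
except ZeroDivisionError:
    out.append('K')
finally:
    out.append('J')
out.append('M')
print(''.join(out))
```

Execution trace: 'L' (try body) → 'K' (except ZeroDivisionError) → 'J' (finally) → 'M' (after the try/except). Output: LKJM

Answer: LKJM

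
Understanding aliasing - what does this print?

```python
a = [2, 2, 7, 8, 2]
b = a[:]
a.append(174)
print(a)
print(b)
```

Key concept: slice [:] creates copy.
Step by step:
`a = [2, 2, 7, 8, 2]` → a = [2, 2, 7, 8, 2]
`b = a[:]` → b = [2, 2, 7, 8, 2]
`a.append(174)` → a = [2, 2, 7, 8, 2, 174]
`print(a)` → prints [2, 2, 7, 8, 2, 174]
`print(b)` → prints [2, 2, 7, 8, 2]

Answer:
[2, 2, 7, 8, 2, 174]
[2, 2, 7, 8, 2]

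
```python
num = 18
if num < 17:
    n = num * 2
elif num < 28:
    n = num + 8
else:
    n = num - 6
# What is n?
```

Trace:
`num = 18` → num = 18
`if num < 17: ...` → num < 17 is False, num < 28 is True → n = 26
So n = 26

Answer: 26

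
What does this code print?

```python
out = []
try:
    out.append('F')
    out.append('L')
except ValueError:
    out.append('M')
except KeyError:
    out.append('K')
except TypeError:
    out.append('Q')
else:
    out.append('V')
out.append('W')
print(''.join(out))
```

Execution trace: 'F' (try body) → 'L' (try body, no exception) → 'V' (else) → 'W' (after the try/except). Output: FLVW

Answer: FLVW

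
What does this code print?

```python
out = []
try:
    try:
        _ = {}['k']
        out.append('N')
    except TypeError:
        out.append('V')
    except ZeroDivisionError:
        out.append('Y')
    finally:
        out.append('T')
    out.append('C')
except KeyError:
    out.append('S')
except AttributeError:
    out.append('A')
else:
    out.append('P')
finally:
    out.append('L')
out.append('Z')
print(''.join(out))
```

Execution trace: 'T' (inner finally) → 'S' (except KeyError) → 'L' (finally) → 'Z' (after the try/except). Output: TSLZ

Answer: TSLZ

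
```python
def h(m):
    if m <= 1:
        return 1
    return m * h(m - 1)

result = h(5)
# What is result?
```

h(5) = 5 * 4 * 3 * 2 * 1 = 120

Answer: 120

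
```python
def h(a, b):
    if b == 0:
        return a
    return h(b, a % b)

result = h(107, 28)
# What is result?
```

h(107, 28) -> h(28, 23) -> h(23, 5) -> h(5, 3) -> h(3, 2) -> h(2, 1) -> h(1, 0) -> 1

Answer: 1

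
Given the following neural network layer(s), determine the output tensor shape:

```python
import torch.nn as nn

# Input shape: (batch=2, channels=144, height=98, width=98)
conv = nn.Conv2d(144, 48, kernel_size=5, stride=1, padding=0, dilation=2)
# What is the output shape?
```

Input: (2, 144, 98, 98) -> Output: (2, 48, 90, 90)

Answer: (2, 48, 90, 90)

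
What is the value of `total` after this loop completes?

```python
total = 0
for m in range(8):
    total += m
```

Sum of 0 to 7 = 28
`total` takes the values: 0 → 1 → 3 → 6 → 10 → 15 → 21 → 28

Answer: 28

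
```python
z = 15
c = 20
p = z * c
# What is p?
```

Trace:
`z = 15` → z = 15
`c = 20` → c = 20
`p = z * c` → p = 300
So p = 300

Answer: 300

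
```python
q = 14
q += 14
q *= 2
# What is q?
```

Trace:
`q = 14` → q = 14
`q += 14` → q = 28
`q *= 2` → q = 56
So q = 56

Answer: 56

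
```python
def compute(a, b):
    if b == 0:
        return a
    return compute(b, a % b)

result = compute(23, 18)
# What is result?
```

compute(23, 18) -> compute(18, 5) -> compute(5, 3) -> compute(3, 2) -> compute(2, 1) -> compute(1, 0) -> 1

Answer: 1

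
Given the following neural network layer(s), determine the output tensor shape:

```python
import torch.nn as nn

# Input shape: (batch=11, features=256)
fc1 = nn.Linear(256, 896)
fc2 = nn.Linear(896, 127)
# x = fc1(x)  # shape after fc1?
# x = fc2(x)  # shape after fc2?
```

Input: (11, 256) -> after fc1: (11, 896) -> Output: (11, 127)

Answer: (11, 127)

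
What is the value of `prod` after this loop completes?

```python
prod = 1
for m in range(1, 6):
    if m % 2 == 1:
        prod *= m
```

Product of odd numbers 1 to 5
`prod` takes the values: 1 → 3 → 15

Answer: 15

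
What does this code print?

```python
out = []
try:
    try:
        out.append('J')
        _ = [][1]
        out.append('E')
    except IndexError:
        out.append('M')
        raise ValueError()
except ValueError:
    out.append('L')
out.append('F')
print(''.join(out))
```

Execution trace: 'J' (inner try body) → 'M' (inner except IndexError) → 'L' (outer except ValueError) → 'F' (after the try/except). Output: JMLF

Answer: JMLF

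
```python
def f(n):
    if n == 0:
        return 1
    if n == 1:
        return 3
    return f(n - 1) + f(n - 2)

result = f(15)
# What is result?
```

Build up from base cases: f(0)=1, f(1)=3, f(2)=4, f(3)=7, f(4)=11, f(5)=18, f(6)=29, ..., f(15)=2207

Answer: 2207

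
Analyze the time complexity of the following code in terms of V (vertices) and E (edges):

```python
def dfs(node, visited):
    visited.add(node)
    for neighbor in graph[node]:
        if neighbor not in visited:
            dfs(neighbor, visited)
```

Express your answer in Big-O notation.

This is Depth-first search (recursive). Time complexity: O(V + E).

Answer: O(V + E)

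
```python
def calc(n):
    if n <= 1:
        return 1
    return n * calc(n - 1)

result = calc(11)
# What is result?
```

calc(11) = 11 * 10 * 9 * 8 * 7 * 6 * 5 * 4 * 3 * 2 * 1 = 39916800

Answer: 39916800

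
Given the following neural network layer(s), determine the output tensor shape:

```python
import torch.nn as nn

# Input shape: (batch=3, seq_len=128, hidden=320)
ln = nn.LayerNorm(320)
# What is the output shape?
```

Input: (3, 128, 320) -> Output: (3, 128, 320)

Answer: (3, 128, 320)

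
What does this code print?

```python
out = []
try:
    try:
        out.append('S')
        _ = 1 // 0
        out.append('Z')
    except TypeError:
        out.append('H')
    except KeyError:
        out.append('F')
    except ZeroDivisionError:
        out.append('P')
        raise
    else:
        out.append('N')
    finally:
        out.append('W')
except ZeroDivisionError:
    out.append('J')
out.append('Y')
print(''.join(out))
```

Execution trace: 'S' (inner try body) → 'P' (inner except ZeroDivisionError) → 'W' (inner finally) → 'J' (outer except ZeroDivisionError) → 'Y' (after the try/except). Output: SPWJY

Answer: SPWJY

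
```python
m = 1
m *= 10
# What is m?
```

Trace:
`m = 1` → m = 1
`m *= 10` → m = 10
So m = 10

Answer: 10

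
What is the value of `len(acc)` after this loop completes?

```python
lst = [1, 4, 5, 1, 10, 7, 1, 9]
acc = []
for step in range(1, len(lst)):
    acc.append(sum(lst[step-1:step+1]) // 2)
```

Number of 2-element averages
`acc` takes the values: [] → [2] → [2, 4] → [2, 4, 3] → [2, 4, 3, 5] → [2, 4, 3, 5, 8] → [2, 4, 3, 5, 8, 4] → [2, 4, 3, 5, 8, 4, 5]
So `len(acc)` = 7

Answer: 7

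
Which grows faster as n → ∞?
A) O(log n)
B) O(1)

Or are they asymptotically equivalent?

O(log n) vs O(1): Higher order terms dominate.

Answer: A) O(log n) grows faster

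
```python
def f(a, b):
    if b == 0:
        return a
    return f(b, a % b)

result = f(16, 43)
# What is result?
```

f(16, 43) -> f(43, 16) -> f(16, 11) -> f(11, 5) -> f(5, 1) -> f(1, 0) -> 1

Answer: 1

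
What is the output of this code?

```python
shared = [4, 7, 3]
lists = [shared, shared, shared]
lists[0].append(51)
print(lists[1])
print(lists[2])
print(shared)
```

Key concept: list of same reference.
Step by step:
`shared = [4, 7, 3]` → shared = [4, 7, 3]
`lists = [shared, shared, shared]` → lists = [[4, 7, 3], [4, 7, 3], [4, 7, 3]]
`lists[0].append(51)` → shared = [4, 7, 3, 51]; lists = [[4, 7, 3, 51], [4, 7, 3, 51], [4, 7, 3, 51]]
`print(lists[1])` → prints [4, 7, 3, 51]
`print(lists[2])` → prints [4, 7, 3, 51]
`print(shared)` → prints [4, 7, 3, 51]

Answer:
[4, 7, 3, 51]
[4, 7, 3, 51]
[4, 7, 3, 51]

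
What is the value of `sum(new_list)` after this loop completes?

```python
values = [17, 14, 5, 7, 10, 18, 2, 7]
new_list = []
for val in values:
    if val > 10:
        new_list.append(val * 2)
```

Sum of doubled values > 10
`new_list` takes the values: [] → [34] → [34, 28] → [34, 28, 36]
So `sum(new_list)` = 98

Answer: 98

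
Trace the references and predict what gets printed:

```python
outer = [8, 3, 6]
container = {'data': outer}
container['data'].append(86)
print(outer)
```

Key concept: dict holds reference to list.
Step by step:
`outer = [8, 3, 6]` → outer = [8, 3, 6]
`container = {'data': outer}` → container = {'data': [8, 3, 6]}
`container['data'].append(86)` → outer = [8, 3, 6, 86]; container = {'data': [8, 3, 6, 86]}
`print(outer)` → prints [8, 3, 6, 86]

Answer: [8, 3, 6, 86]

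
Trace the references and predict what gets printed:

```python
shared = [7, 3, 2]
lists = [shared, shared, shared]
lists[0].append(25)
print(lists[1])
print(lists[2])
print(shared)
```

Key concept: list of same reference.
Step by step:
`shared = [7, 3, 2]` → shared = [7, 3, 2]
`lists = [shared, shared, shared]` → lists = [[7, 3, 2], [7, 3, 2], [7, 3, 2]]
`lists[0].append(25)` → shared = [7, 3, 2, 25]; lists = [[7, 3, 2, 25], [7, 3, 2, 25], [7, 3, 2, 25]]
`print(lists[1])` → prints [7, 3, 2, 25]
`print(lists[2])` → prints [7, 3, 2, 25]
`print(shared)` → prints [7, 3, 2, 25]

Answer:
[7, 3, 2, 25]
[7, 3, 2, 25]
[7, 3, 2, 25]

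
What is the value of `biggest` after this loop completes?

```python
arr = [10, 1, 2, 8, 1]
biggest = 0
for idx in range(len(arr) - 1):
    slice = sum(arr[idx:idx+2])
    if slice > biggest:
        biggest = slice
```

Max sum of 2-element window in [10, 1, 2, 8, 1]
`biggest` takes the values: 0 → 11

Answer: 11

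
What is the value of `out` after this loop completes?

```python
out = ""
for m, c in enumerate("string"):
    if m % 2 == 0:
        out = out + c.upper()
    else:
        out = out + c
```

Uppercase even positions in 'string'
`out` takes the values: "" → "S" → "St" → "StR" → "StRi" → "StRiN" → "StRiNg"

Answer: "StRiNg"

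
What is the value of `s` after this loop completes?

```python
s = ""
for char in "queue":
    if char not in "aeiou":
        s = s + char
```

Remove vowels from 'queue'
`s` takes the values: "" → "q"

Answer: "q"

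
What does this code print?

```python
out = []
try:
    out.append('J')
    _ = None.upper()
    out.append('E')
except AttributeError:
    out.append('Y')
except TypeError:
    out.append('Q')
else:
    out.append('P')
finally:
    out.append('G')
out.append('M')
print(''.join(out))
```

Execution trace: 'J' (try body) → 'Y' (except AttributeError) → 'G' (finally) → 'M' (after the try/except). Output: JYGM

Answer: JYGM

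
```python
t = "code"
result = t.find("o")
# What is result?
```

Trace:
`t = "code"` → t = 'code'
`result = t.find("o")` → result = 1
So result = 1

Answer: 1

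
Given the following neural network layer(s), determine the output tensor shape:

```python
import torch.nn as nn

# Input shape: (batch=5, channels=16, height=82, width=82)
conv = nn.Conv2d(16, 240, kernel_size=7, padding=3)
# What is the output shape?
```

Input: (5, 16, 82, 82) -> Output: (5, 240, 82, 82)

Answer: (5, 240, 82, 82)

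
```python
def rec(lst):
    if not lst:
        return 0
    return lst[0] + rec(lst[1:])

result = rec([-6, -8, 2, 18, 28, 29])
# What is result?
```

(-6) + (-8) + 2 + 18 + 28 + 29 + 0 = 63

Answer: 63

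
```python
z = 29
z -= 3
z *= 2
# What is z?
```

Trace:
`z = 29` → z = 29
`z -= 3` → z = 26
`z *= 2` → z = 52
So z = 52

Answer: 52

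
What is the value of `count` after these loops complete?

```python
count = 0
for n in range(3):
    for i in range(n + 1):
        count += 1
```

Triangle: 1 + 2 + ... + 3
`count` takes the values: 0 → 1 → 2 → 3 → 4 → 5 → 6

Answer: 6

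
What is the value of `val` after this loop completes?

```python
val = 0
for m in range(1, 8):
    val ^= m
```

XOR of 1 to 7
`val` takes the values: 0 → 1 → 3 → 0 → 4 → 1 → 7 → 0

Answer: 0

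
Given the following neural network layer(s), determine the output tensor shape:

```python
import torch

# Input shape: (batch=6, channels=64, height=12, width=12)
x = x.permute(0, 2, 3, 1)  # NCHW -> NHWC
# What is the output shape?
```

Input: (6, 64, 12, 12) -> Output: (6, 12, 12, 64)

Answer: (6, 12, 12, 64)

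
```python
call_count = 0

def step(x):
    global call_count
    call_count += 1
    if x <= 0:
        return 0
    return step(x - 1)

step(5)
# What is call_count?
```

Linear recursion stepping by 1: 6 calls from x=5 down to ≤0.

Answer: 6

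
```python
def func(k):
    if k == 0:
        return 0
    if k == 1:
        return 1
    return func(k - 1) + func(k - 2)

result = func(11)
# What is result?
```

Build up from base cases: func(0)=0, func(1)=1, func(2)=1, func(3)=2, func(4)=3, func(5)=5, func(6)=8, ..., func(11)=89

Answer: 89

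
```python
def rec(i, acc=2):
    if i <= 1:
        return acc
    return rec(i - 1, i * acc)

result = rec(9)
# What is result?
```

Accumulator trace (n, acc): (9, 2) -> (8, 18) -> (7, 144) -> (6, 1008) -> (5, 6048) -> (4, 30240) -> (3, 120960) -> (2, 362880) -> (1, 725760) -> return 725760

Answer: 725760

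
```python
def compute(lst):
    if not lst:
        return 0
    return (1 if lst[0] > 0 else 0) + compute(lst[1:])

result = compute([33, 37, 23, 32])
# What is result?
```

Count of positive elements in [33, 37, 23, 32] = 4

Answer: 4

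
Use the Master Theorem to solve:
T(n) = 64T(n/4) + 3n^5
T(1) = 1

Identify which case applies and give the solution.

a=64, b=4, f(n)=3n^5. log_4(64) = 3. Since c=5 > 3 and the regularity condition holds (64(n/4)^5 = (64/4^5)n^5 with 64/4^5 < 1), Case 3 applies: T(n) = Θ(f(n)) = O(n^5).

Answer: O(n^5) - Case 3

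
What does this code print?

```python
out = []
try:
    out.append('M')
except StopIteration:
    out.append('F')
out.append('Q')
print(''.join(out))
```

Execution trace: 'M' (try body, no exception) → 'Q' (after the try/except). Output: MQ

Answer: MQ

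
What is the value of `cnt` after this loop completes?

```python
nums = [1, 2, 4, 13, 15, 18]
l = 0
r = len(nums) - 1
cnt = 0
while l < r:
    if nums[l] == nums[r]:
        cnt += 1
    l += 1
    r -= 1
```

Count matching pairs from ends
`cnt` takes the values: 0

Answer: 0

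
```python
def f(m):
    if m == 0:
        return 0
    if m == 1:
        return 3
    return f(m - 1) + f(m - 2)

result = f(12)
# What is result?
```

Build up from base cases: f(0)=0, f(1)=3, f(2)=3, f(3)=6, f(4)=9, f(5)=15, f(6)=24, ..., f(12)=432

Answer: 432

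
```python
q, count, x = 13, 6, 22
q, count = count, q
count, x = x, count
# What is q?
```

Trace:
`q, count, x = 13, 6, 22` → q = 13; count = 6; x = 22
`q, count = count, q` → q = 6; count = 13
`count, x = x, count` → count = 22; x = 13
So q = 6

Answer: 6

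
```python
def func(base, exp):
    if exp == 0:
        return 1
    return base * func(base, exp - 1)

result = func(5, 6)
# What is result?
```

func(5, 6) = 5 * 5 * 5 * 5 * 5 * 5 = 15625

Answer: 15625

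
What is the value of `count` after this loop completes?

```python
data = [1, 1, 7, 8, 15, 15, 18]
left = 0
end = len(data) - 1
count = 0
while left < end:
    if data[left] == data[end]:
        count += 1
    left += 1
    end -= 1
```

Count matching pairs from ends
`count` takes the values: 0

Answer: 0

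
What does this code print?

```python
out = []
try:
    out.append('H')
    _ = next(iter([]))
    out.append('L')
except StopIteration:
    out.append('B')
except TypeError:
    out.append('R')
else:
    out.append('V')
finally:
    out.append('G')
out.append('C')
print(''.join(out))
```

Execution trace: 'H' (try body) → 'B' (except StopIteration) → 'G' (finally) → 'C' (after the try/except). Output: HBGC

Answer: HBGC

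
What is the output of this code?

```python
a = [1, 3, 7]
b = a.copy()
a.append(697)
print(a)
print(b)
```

Key concept: list.copy() creates independent copy.
Step by step:
`a = [1, 3, 7]` → a = [1, 3, 7]
`b = a.copy()` → b = [1, 3, 7]
`a.append(697)` → a = [1, 3, 7, 697]
`print(a)` → prints [1, 3, 7, 697]
`print(b)` → prints [1, 3, 7]

Answer:
[1, 3, 7, 697]
[1, 3, 7]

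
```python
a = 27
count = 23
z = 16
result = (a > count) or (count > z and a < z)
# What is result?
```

Trace:
`a = 27` → a = 27
`count = 23` → count = 23
`z = 16` → z = 16
`result = (a > count) or (count > z and a < z)` → result = True
So result = True

Answer: True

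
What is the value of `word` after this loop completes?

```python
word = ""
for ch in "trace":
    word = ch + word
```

Reverse 'trace'
`word` takes the values: "" → "t" → "rt" → "art" → "cart" → "ecart"

Answer: "ecart"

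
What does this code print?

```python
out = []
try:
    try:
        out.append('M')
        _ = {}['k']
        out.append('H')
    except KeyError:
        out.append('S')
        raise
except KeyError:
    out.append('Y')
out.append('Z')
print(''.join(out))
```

Execution trace: 'M' (inner try body) → 'S' (inner except KeyError) → 'Y' (outer except KeyError) → 'Z' (after the try/except). Output: MSYZ

Answer: MSYZ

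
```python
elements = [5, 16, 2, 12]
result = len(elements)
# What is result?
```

Trace:
`elements = [5, 16, 2, 12]` → elements = [5, 16, 2, 12]
`result = len(elements)` → result = 4
So result = 4

Answer: 4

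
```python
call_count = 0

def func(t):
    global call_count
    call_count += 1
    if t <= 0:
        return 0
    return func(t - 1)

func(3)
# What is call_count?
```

Linear recursion stepping by 1: 4 calls from t=3 down to ≤0.

Answer: 4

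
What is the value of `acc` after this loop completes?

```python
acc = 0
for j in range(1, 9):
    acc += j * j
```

Sum of squares 1² to 8² = 204
`acc` takes the values: 0 → 1 → 5 → 14 → 30 → 55 → 91 → 140 → 204

Answer: 204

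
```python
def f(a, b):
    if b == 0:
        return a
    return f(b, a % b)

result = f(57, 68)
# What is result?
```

f(57, 68) -> f(68, 57) -> f(57, 11) -> f(11, 2) -> f(2, 1) -> f(1, 0) -> 1

Answer: 1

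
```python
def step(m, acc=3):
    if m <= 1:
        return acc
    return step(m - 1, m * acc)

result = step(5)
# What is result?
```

Accumulator trace (n, acc): (5, 3) -> (4, 15) -> (3, 60) -> (2, 180) -> (1, 360) -> return 360

Answer: 360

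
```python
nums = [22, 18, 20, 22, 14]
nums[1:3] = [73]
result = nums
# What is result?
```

Trace:
`nums = [22, 18, 20, 22, 14]` → nums = [22, 18, 20, 22, 14]
`nums[1:3] = [73]` → nums = [22, 73, 22, 14]
`result = nums` → result = [22, 73, 22, 14]
So result = [22, 73, 22, 14]

Answer: [22, 73, 22, 14]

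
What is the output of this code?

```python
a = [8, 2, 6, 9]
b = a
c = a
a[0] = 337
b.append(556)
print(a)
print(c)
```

Key concept: multiple aliases.
Step by step:
`a = [8, 2, 6, 9]` → a = [8, 2, 6, 9]
`b = a` → b = [8, 2, 6, 9] (same object as a)
`c = a` → c = [8, 2, 6, 9] (same object as a, b)
`a[0] = 337` → a = [337, 2, 6, 9] (same object as b, c); b = [337, 2, 6, 9] (same object as a, c); c = [337, 2, 6, 9] (same object as a, b)
`b.append(556)` → a = [337, 2, 6, 9, 556] (same object as b, c); b = [337, 2, 6, 9, 556] (same object as a, c); c = [337, 2, 6, 9, 556] (same object as a, b)
`print(a)` → prints [337, 2, 6, 9, 556]
`print(c)` → prints [337, 2, 6, 9, 556]

Answer:
[337, 2, 6, 9, 556]
[337, 2, 6, 9, 556]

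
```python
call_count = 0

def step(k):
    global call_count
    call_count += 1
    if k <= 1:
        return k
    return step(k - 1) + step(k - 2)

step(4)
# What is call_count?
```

Calls(k) = 1 + Calls(k-1) + Calls(k-2); Calls(0)=Calls(1)=1. For k=4 this gives 9.

Answer: 9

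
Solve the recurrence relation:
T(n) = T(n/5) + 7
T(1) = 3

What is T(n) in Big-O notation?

Each step divides n by 5 and adds 7. After log_5(n) steps we reach T(1)=3. So T(n) = 7·log_5(n) + 3 = O(log n).

Answer: O(log n)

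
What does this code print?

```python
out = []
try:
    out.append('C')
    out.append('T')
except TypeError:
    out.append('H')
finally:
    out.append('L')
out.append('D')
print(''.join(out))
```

Execution trace: 'C' (try body) → 'T' (try body, no exception) → 'L' (finally) → 'D' (after the try/except). Output: CTLD

Answer: CTLD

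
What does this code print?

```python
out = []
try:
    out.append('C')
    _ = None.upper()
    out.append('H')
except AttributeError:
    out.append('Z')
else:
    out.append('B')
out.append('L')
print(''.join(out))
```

Execution trace: 'C' (try body) → 'Z' (except AttributeError) → 'L' (after the try/except). Output: CZL

Answer: CZL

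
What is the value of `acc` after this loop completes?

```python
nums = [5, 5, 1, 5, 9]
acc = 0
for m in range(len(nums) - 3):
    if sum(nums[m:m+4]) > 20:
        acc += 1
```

Count windows with sum > 20
`acc` takes the values: 0

Answer: 0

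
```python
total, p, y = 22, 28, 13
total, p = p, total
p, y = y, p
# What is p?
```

Trace:
`total, p, y = 22, 28, 13` → total = 22; p = 28; y = 13
`total, p = p, total` → total = 28; p = 22
`p, y = y, p` → p = 13; y = 22
So p = 13

Answer: 13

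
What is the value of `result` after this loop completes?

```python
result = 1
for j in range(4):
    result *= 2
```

2^4 = 16
`result` takes the values: 1 → 2 → 4 → 8 → 16

Answer: 16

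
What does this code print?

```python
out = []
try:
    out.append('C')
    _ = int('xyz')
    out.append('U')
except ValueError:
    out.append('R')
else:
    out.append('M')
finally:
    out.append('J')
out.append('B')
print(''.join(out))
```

Execution trace: 'C' (try body) → 'R' (except ValueError) → 'J' (finally) → 'B' (after the try/except). Output: CRJB

Answer: CRJB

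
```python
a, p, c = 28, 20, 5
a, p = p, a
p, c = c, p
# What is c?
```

Trace:
`a, p, c = 28, 20, 5` → a = 28; p = 20; c = 5
`a, p = p, a` → a = 20; p = 28
`p, c = c, p` → p = 5; c = 28
So c = 28

Answer: 28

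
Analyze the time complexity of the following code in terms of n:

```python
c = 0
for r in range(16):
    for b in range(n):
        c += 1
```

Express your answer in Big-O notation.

Each loop level contributes: 1 × n. Multiplying the contributions gives O(n).

Answer: O(n)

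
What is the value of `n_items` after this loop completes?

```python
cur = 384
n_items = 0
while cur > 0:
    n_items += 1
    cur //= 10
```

Count digits by repeated division by 10
`n_items` takes the values: 0 → 1 → 2 → 3

Answer: 3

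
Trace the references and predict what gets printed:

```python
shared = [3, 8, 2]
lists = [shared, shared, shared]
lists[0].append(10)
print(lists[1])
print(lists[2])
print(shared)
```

Key concept: list of same reference.
Step by step:
`shared = [3, 8, 2]` → shared = [3, 8, 2]
`lists = [shared, shared, shared]` → lists = [[3, 8, 2], [3, 8, 2], [3, 8, 2]]
`lists[0].append(10)` → shared = [3, 8, 2, 10]; lists = [[3, 8, 2, 10], [3, 8, 2, 10], [3, 8, 2, 10]]
`print(lists[1])` → prints [3, 8, 2, 10]
`print(lists[2])` → prints [3, 8, 2, 10]
`print(shared)` → prints [3, 8, 2, 10]

Answer:
[3, 8, 2, 10]
[3, 8, 2, 10]
[3, 8, 2, 10]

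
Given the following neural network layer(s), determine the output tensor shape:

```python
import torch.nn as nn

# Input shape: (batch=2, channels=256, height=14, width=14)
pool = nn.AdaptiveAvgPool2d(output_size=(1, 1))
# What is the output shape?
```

Input: (2, 256, 14, 14) -> Output: (2, 256, 1, 1)

Answer: (2, 256, 1, 1)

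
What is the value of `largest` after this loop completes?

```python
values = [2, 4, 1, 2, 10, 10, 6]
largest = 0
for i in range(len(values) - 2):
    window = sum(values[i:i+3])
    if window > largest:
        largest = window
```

Max sum of 3-element window in [2, 4, 1, 2, 10, 10, 6]
`largest` takes the values: 0 → 7 → 13 → 22 → 26

Answer: 26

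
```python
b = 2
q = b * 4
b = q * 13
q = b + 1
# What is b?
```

Trace:
`b = 2` → b = 2
`q = b * 4` → q = 8
`b = q * 13` → b = 104
`q = b + 1` → q = 105
So b = 104

Answer: 104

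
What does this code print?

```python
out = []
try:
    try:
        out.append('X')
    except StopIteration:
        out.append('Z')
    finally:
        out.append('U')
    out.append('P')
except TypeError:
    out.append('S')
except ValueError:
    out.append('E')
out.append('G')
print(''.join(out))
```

Execution trace: 'X' (inner try body, no exception) → 'U' (inner finally) → 'P' (try body, no exception) → 'G' (after the try/except). Output: XUPG

Answer: XUPG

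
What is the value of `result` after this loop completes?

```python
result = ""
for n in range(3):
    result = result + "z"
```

Repeat 'z' 3 times
`result` takes the values: "" → "z" → "zz" → "zzz"

Answer: "zzz"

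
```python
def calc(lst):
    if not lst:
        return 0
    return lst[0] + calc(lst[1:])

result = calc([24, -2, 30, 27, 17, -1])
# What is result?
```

24 + (-2) + 30 + 27 + 17 + (-1) + 0 = 95

Answer: 95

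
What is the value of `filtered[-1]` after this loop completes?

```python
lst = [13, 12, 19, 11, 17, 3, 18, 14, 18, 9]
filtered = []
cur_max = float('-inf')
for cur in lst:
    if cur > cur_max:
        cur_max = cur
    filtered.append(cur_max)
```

Running max ends at 19
`filtered` takes the values: [] → [13] → [13, 13] → [13, 13, 19] → [13, 13, 19, 19] → [13, 13, 19, 19, 19] → [13, 13, 19, 19, 19, 19] → [13, 13, 19, 19, 19, 19, 19] → [13, 13, 19, 19, 19, 19, 19, 19] → [13, 13, 19, 19, 19, 19, 19, 19, 19] → [13, 13, 19, 19, 19, 19, 19, 19, 19, 19]
So `filtered[-1]` = 19

Answer: 19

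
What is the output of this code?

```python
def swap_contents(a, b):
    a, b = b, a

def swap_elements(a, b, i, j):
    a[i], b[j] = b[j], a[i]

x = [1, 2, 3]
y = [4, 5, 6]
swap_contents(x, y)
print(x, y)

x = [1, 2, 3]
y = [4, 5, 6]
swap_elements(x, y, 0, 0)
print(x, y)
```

Key concept: parameter rebinding vs mutation.
Step by step:
`x = [1, 2, 3]` → x = [1, 2, 3]
`y = [4, 5, 6]` → y = [4, 5, 6]
`swap_contents(x, y)` → no visible change to tracked variables
`print(x, y)` → prints [1, 2, 3] [4, 5, 6]
`x = [1, 2, 3]` → x = [1, 2, 3]
`y = [4, 5, 6]` → y = [4, 5, 6]
`swap_elements(x, y, 0, 0)` → x = [4, 2, 3]; y = [1, 5, 6]
`print(x, y)` → prints [4, 2, 3] [1, 5, 6]

Answer:
[1, 2, 3] [4, 5, 6]
[4, 2, 3] [1, 5, 6]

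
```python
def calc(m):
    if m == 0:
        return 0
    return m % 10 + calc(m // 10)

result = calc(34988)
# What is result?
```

Sum of digits of 34988: 8 + 8 + 9 + 4 + 3 = 32

Answer: 32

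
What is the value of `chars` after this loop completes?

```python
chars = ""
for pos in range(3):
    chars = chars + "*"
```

Repeat '*' 3 times
`chars` takes the values: "" → "*" → "**" → "***"

Answer: "***"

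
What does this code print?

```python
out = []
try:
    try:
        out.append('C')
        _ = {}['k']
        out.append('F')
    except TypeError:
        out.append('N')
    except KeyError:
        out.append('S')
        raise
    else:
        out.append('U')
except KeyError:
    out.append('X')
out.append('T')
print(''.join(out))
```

Execution trace: 'C' (try body) → 'S' (except KeyError) → 'X' (outer except KeyError) → 'T' (after the try/except). Output: CSXT

Answer: CSXT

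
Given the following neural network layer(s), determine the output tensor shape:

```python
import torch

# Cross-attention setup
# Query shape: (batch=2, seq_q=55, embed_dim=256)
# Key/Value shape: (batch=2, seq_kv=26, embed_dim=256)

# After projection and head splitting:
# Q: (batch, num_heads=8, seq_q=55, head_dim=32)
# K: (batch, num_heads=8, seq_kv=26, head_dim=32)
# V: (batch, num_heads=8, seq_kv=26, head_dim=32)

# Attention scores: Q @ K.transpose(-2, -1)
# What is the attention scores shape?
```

Input: (2, 55, 256) -> Output: (2, 8, 55, 26)

Answer: (2, 8, 55, 26)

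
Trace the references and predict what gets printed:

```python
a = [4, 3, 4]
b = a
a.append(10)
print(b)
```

Key concept: basic list aliasing.
Step by step:
`a = [4, 3, 4]` → a = [4, 3, 4]
`b = a` → b = [4, 3, 4] (same object as a)
`a.append(10)` → a = [4, 3, 4, 10] (same object as b); b = [4, 3, 4, 10] (same object as a)
`print(b)` → prints [4, 3, 4, 10]

Answer: [4, 3, 4, 10]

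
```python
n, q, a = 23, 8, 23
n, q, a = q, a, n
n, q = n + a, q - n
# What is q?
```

Trace:
`n, q, a = 23, 8, 23` → n = 23; q = 8; a = 23
`n, q, a = q, a, n` → n = 8; q = 23; a = 23
`n, q = n + a, q - n` → n = 31; q = 15
So q = 15

Answer: 15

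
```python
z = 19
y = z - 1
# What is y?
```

Trace:
`z = 19` → z = 19
`y = z - 1` → y = 18
So y = 18

Answer: 18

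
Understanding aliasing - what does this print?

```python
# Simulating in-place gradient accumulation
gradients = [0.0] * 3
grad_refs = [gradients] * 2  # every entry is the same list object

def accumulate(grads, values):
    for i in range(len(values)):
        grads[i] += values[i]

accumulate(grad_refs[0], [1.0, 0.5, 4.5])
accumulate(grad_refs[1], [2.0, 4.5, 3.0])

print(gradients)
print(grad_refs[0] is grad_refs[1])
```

Key concept: gradient accumulation aliasing.
Step by step:
`gradients = [0.0] * 3` → gradients = [0.0, 0.0, 0.0]
`grad_refs = [gradients] * 2` → grad_refs = [[0.0, 0.0, 0.0], [0.0, 0.0, 0.0]]
`accumulate(grad_refs[0], [1.0, 0.5, 4.5])` → gradients = [1.0, 0.5, 4.5]; grad_refs = [[1.0, 0.5, 4.5], [1.0, 0.5, 4.5]]
`accumulate(grad_refs[1], [2.0, 4.5, 3.0])` → gradients = [3.0, 5.0, 7.5]; grad_refs = [[3.0, 5.0, 7.5], [3.0, 5.0, 7.5]]
`print(gradients)` → prints [3.0, 5.0, 7.5]
`print(grad_refs[0] is grad_refs[1])` → prints True

Answer:
[3.0, 5.0, 7.5]
True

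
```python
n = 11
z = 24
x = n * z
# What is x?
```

Trace:
`n = 11` → n = 11
`z = 24` → z = 24
`x = n * z` → x = 264
So x = 264

Answer: 264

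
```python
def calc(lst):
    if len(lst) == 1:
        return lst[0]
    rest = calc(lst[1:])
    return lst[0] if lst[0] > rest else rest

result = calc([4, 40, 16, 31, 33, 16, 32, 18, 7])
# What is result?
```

Recursive max over [4, 40, 16, 31, 33, 16, 32, 18, 7] = 40

Answer: 40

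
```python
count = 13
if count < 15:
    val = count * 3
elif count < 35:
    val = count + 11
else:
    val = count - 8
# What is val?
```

Trace:
`count = 13` → count = 13
`if count < 15: ...` → count < 15 is True → val = 39
So val = 39

Answer: 39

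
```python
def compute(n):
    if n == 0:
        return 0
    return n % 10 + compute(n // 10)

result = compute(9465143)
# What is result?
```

Sum of digits of 9465143: 3 + 4 + 1 + 5 + 6 + 4 + 9 = 32

Answer: 32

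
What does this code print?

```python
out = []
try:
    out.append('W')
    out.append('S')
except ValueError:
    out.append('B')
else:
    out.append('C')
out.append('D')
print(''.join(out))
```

Execution trace: 'W' (try body) → 'S' (try body, no exception) → 'C' (else) → 'D' (after the try/except). Output: WSCD

Answer: WSCD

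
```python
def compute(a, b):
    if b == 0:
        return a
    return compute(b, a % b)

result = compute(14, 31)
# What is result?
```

compute(14, 31) -> compute(31, 14) -> compute(14, 3) -> compute(3, 2) -> compute(2, 1) -> compute(1, 0) -> 1

Answer: 1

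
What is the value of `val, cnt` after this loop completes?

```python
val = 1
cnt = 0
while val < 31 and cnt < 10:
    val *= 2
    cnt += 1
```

Double until >= 31 or 10 iterations
`val, cnt` takes the values: (1, 0) → (2, 0) → (2, 1) → (4, 1) → (4, 2) → (8, 2) → (8, 3) → (16, 3) → (16, 4) → (32, 4) → (32, 5)

Answer: 32, 5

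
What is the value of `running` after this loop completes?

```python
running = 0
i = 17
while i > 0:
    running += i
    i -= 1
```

Sum 17 down to 1
`running` takes the values: 0 → 17 → 33 → 48 → 62 → 75 → 87 → 98 → 108 → 117 → 125 → 132 → 138 → 143 → 147 → 150 → 152 → 153

Answer: 153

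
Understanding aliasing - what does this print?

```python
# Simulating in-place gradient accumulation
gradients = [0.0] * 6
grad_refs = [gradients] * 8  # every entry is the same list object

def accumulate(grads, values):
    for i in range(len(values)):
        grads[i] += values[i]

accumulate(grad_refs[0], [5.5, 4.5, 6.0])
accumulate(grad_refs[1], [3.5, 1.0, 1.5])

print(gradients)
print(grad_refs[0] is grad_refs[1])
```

Key concept: gradient accumulation aliasing.
Step by step:
`gradients = [0.0] * 6` → gradients = [0.0, 0.0, 0.0, 0.0, 0.0, 0.0]
`grad_refs = [gradients] * 8` → grad_refs = [[0.0, 0.0, 0.0, 0.0, 0.0, 0.0], [0.0, 0.0, 0.0, 0.0, 0.0, 0.0], [0.0, 0.0, 0.0, 0.0, 0.0, 0.0], [0.0, 0.0, 0.0, 0.0, 0.0, 0.0], [0.0, 0.0, 0.0, 0.0, 0.0, 0.0], [0.0, 0.0, 0.0, 0.0, 0.0, 0.0], [0.0, 0.0, 0.0, 0.0, 0.0, 0.0], [0.0, 0.0, 0.0, 0.0, 0.0, 0.0]]
`accumulate(grad_refs[0], [5.5, 4.5, 6.0])` → gradients = [5.5, 4.5, 6.0, 0.0, 0.0, 0.0]; grad_refs = [[5.5, 4.5, 6.0, 0.0, 0.0, 0.0], [5.5, 4.5, 6.0, 0.0, 0.0, 0.0], [5.5, 4.5, 6.0, 0.0, 0.0, 0.0], [5.5, 4.5, 6.0, 0.0, 0.0, 0.0], [5.5, 4.5, 6.0, 0.0, 0.0, 0.0], [5.5, 4.5, 6.0, 0.0, 0.0, 0.0], [5.5, 4.5, 6.0, 0.0, 0.0, 0.0], [5.5, 4.5, 6.0, 0.0, 0.0, 0.0]]
`accumulate(grad_refs[1], [3.5, 1.0, 1.5])` → gradients = [9.0, 5.5, 7.5, 0.0, 0.0, 0.0]; grad_refs = [[9.0, 5.5, 7.5, 0.0, 0.0, 0.0], [9.0, 5.5, 7.5, 0.0, 0.0, 0.0], [9.0, 5.5, 7.5, 0.0, 0.0, 0.0], [9.0, 5.5, 7.5, 0.0, 0.0, 0.0], [9.0, 5.5, 7.5, 0.0, 0.0, 0.0], [9.0, 5.5, 7.5, 0.0, 0.0, 0.0], [9.0, 5.5, 7.5, 0.0, 0.0, 0.0], [9.0, 5.5, 7.5, 0.0, 0.0, 0.0]]
`print(gradients)` → prints [9.0, 5.5, 7.5, 0.0, 0.0, 0.0]
`print(grad_refs[0] is grad_refs[1])` → prints True

Answer:
[9.0, 5.5, 7.5, 0.0, 0.0, 0.0]
True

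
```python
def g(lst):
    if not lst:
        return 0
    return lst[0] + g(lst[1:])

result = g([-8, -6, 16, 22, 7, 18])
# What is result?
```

(-8) + (-6) + 16 + 22 + 7 + 18 + 0 = 49

Answer: 49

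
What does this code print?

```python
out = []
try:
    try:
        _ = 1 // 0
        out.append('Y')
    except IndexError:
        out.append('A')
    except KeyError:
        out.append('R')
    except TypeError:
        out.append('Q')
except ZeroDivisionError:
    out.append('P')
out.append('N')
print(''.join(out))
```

Execution trace: 'P' (outer except ZeroDivisionError) → 'N' (after the try/except). Output: PN

Answer: PN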